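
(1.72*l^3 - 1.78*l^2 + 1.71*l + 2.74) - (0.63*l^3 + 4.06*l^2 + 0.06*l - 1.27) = 1.09*l^3 - 5.84*l^2 + 1.65*l + 4.01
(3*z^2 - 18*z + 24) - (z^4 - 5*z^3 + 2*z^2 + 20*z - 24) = -z^4 + 5*z^3 + z^2 - 38*z + 48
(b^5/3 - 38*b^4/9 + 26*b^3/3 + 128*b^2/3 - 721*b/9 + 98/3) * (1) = b^5/3 - 38*b^4/9 + 26*b^3/3 + 128*b^2/3 - 721*b/9 + 98/3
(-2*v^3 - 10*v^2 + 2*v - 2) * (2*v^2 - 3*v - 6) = -4*v^5 - 14*v^4 + 46*v^3 + 50*v^2 - 6*v + 12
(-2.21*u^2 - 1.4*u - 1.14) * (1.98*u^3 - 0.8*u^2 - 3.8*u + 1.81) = -4.3758*u^5 - 1.004*u^4 + 7.2608*u^3 + 2.2319*u^2 + 1.798*u - 2.0634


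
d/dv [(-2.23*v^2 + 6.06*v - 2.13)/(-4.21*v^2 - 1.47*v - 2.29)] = (28.7907*v^2 - 7.7212*v - 17.0085)/(17.7241*v^4 + 12.3774*v^3 + 21.4427*v^2 + 6.7326*v + 5.2441)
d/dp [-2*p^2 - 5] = -4*p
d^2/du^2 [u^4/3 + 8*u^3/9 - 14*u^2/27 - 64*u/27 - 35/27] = 4*u^2 + 16*u/3 - 28/27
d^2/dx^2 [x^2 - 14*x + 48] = 2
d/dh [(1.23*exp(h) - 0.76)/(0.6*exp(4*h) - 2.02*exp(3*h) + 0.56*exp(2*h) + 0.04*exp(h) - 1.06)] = (-2.214*exp(4*h) + 6.7932*exp(3*h) - 5.2944*exp(2*h) + 0.8512*exp(h) - 1.2734)*exp(h)/(0.36*exp(8*h) - 2.424*exp(7*h) + 4.7524*exp(6*h) - 2.2144*exp(5*h) - 1.12*exp(4*h) + 4.3272*exp(3*h) - 1.1856*exp(2*h) - 0.0848*exp(h) + 1.1236)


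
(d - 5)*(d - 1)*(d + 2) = d^3 - 4*d^2 - 7*d + 10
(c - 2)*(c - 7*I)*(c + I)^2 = c^4 - 2*c^3 - 5*I*c^3 + 13*c^2 + 10*I*c^2 - 26*c + 7*I*c - 14*I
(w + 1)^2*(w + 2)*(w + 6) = w^4 + 10*w^3 + 29*w^2 + 32*w + 12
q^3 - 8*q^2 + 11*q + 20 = (q - 5)*(q - 4)*(q + 1)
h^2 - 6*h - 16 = (h - 8)*(h + 2)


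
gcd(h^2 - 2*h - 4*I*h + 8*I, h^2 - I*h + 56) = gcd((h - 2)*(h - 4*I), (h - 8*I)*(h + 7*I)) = 1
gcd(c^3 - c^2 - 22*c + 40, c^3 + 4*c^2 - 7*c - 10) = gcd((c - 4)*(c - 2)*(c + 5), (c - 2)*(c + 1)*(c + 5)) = c^2 + 3*c - 10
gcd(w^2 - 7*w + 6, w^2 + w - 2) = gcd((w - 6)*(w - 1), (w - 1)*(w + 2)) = w - 1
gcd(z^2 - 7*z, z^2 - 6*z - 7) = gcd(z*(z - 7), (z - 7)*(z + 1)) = z - 7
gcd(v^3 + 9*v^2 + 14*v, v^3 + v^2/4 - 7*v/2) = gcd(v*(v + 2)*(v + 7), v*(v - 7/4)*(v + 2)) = v^2 + 2*v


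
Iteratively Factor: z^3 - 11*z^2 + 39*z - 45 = (z - 3)*(z^2 - 8*z + 15) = (z - 5)*(z - 3)*(z - 3)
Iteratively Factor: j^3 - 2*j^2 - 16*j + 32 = (j - 4)*(j^2 + 2*j - 8) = (j - 4)*(j - 2)*(j + 4)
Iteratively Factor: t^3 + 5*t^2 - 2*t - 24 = (t + 4)*(t^2 + t - 6) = (t - 2)*(t + 4)*(t + 3)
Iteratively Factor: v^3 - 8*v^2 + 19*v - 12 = (v - 3)*(v^2 - 5*v + 4) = (v - 4)*(v - 3)*(v - 1)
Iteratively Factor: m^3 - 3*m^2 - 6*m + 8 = (m - 1)*(m^2 - 2*m - 8) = (m - 1)*(m + 2)*(m - 4)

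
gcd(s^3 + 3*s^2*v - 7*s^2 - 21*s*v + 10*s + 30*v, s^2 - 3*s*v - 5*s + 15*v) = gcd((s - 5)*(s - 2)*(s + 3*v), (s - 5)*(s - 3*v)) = s - 5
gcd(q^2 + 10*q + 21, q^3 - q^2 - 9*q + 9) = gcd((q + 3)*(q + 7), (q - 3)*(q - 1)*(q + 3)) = q + 3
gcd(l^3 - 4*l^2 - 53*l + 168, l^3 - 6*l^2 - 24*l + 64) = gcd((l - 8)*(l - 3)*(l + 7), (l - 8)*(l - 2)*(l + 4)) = l - 8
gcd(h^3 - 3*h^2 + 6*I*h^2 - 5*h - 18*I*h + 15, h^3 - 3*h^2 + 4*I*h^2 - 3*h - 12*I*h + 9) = h^2 + h*(-3 + I) - 3*I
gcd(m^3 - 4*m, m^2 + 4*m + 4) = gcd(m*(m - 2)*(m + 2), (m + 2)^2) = m + 2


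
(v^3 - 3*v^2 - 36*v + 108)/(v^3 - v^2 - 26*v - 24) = (v^2 + 3*v - 18)/(v^2 + 5*v + 4)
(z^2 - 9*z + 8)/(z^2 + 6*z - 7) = (z - 8)/(z + 7)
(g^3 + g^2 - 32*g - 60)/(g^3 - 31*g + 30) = (g^3 + g^2 - 32*g - 60)/(g^3 - 31*g + 30)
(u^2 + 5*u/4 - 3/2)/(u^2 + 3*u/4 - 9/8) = 2*(u + 2)/(2*u + 3)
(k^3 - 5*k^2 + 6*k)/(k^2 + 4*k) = (k^2 - 5*k + 6)/(k + 4)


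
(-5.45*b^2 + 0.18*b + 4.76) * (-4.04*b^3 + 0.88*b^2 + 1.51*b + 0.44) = 22.018*b^5 - 5.5232*b^4 - 27.3015*b^3 + 2.0626*b^2 + 7.2668*b + 2.0944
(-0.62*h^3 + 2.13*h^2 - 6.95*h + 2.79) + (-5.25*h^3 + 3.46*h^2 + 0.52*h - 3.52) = -5.87*h^3 + 5.59*h^2 - 6.43*h - 0.73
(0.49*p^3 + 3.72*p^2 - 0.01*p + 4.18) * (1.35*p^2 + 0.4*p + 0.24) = 0.6615*p^5 + 5.218*p^4 + 1.5921*p^3 + 6.5318*p^2 + 1.6696*p + 1.0032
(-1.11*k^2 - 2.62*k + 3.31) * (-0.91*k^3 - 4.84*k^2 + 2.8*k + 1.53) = 1.0101*k^5 + 7.7566*k^4 + 6.5607*k^3 - 25.0547*k^2 + 5.2594*k + 5.0643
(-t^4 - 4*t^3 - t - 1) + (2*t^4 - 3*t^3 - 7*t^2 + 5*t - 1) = t^4 - 7*t^3 - 7*t^2 + 4*t - 2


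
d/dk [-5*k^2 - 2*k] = -10*k - 2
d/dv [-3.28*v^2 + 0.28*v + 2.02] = 0.28 - 6.56*v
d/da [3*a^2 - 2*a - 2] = 6*a - 2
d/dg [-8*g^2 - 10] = -16*g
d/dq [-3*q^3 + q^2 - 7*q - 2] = -9*q^2 + 2*q - 7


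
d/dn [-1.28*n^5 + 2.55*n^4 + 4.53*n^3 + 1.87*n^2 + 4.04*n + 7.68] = -6.4*n^4 + 10.2*n^3 + 13.59*n^2 + 3.74*n + 4.04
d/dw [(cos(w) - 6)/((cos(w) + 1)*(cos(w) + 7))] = (cos(w)^2 - 12*cos(w) - 55)*sin(w)/((cos(w) + 1)^2*(cos(w) + 7)^2)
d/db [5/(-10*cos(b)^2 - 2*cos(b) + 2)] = -5*(10*cos(b) + 1)*sin(b)/(2*(5*cos(b)^2 + cos(b) - 1)^2)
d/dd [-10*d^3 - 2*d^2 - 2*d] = -30*d^2 - 4*d - 2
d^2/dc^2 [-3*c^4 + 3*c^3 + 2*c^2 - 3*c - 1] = -36*c^2 + 18*c + 4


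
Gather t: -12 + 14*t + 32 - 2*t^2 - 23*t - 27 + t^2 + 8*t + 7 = -t^2 - t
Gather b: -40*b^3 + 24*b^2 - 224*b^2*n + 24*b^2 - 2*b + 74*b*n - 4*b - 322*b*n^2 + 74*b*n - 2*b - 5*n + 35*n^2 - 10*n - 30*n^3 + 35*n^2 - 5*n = -40*b^3 + b^2*(48 - 224*n) + b*(-322*n^2 + 148*n - 8) - 30*n^3 + 70*n^2 - 20*n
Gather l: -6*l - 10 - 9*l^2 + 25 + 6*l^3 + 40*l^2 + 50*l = 6*l^3 + 31*l^2 + 44*l + 15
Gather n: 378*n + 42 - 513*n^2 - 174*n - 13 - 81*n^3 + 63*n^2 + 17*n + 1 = -81*n^3 - 450*n^2 + 221*n + 30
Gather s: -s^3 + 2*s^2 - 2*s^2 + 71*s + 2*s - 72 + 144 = -s^3 + 73*s + 72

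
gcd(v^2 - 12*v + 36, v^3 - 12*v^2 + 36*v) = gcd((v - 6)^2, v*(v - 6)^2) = v^2 - 12*v + 36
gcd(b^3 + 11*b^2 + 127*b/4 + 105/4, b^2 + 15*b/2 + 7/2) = b + 7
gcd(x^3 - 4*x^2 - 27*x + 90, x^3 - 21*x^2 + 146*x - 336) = x - 6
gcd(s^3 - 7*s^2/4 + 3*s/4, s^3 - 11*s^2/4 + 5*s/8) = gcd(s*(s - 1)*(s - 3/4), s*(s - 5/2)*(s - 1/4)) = s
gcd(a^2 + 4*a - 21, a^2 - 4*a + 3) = a - 3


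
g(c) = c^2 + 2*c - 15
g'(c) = 2*c + 2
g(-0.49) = -15.74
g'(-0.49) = 1.02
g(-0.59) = -15.83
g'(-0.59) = 0.82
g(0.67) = -13.21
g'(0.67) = 3.34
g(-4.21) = -5.70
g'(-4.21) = -6.42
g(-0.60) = -15.84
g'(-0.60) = 0.80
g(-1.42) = -15.82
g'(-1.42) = -0.84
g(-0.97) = -16.00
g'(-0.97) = 0.06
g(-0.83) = -15.97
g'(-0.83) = 0.34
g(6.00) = 33.00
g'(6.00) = 14.00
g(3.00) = 0.00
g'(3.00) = 8.00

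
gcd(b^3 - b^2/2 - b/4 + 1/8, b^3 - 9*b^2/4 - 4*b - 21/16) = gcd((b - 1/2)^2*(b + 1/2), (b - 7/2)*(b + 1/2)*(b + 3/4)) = b + 1/2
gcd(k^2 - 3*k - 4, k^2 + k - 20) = k - 4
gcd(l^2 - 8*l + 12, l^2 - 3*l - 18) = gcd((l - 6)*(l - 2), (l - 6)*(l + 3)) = l - 6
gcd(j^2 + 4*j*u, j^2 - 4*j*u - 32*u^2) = j + 4*u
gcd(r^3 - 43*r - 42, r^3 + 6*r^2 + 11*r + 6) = r + 1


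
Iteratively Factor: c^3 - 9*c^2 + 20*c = (c - 5)*(c^2 - 4*c) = (c - 5)*(c - 4)*(c)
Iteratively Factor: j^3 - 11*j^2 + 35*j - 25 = (j - 5)*(j^2 - 6*j + 5) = (j - 5)^2*(j - 1)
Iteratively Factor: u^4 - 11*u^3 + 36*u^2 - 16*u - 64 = (u + 1)*(u^3 - 12*u^2 + 48*u - 64) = (u - 4)*(u + 1)*(u^2 - 8*u + 16) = (u - 4)^2*(u + 1)*(u - 4)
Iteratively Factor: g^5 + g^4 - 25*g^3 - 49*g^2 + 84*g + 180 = (g + 2)*(g^4 - g^3 - 23*g^2 - 3*g + 90) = (g + 2)*(g + 3)*(g^3 - 4*g^2 - 11*g + 30) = (g - 5)*(g + 2)*(g + 3)*(g^2 + g - 6) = (g - 5)*(g - 2)*(g + 2)*(g + 3)*(g + 3)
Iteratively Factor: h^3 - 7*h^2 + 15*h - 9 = (h - 1)*(h^2 - 6*h + 9) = (h - 3)*(h - 1)*(h - 3)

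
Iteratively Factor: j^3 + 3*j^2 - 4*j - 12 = (j - 2)*(j^2 + 5*j + 6) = (j - 2)*(j + 2)*(j + 3)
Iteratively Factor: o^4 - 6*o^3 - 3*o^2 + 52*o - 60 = (o - 5)*(o^3 - o^2 - 8*o + 12) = (o - 5)*(o + 3)*(o^2 - 4*o + 4) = (o - 5)*(o - 2)*(o + 3)*(o - 2)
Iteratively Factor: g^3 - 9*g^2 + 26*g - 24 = (g - 2)*(g^2 - 7*g + 12) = (g - 4)*(g - 2)*(g - 3)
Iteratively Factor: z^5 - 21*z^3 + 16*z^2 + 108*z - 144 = (z + 4)*(z^4 - 4*z^3 - 5*z^2 + 36*z - 36) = (z - 2)*(z + 4)*(z^3 - 2*z^2 - 9*z + 18) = (z - 3)*(z - 2)*(z + 4)*(z^2 + z - 6) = (z - 3)*(z - 2)*(z + 3)*(z + 4)*(z - 2)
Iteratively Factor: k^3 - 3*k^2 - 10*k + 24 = (k - 2)*(k^2 - k - 12) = (k - 4)*(k - 2)*(k + 3)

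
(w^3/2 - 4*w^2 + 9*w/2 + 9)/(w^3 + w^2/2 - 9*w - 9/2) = (w^2 - 5*w - 6)/(2*w^2 + 7*w + 3)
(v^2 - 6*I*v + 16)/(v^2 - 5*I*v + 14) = (v - 8*I)/(v - 7*I)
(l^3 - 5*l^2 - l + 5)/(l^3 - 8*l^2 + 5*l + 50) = (l^2 - 1)/(l^2 - 3*l - 10)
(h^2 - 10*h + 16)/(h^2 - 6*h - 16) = (h - 2)/(h + 2)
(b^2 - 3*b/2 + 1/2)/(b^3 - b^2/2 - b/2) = (2*b - 1)/(b*(2*b + 1))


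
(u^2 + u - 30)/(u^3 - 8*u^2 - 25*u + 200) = (u + 6)/(u^2 - 3*u - 40)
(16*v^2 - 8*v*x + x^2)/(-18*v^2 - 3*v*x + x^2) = (-16*v^2 + 8*v*x - x^2)/(18*v^2 + 3*v*x - x^2)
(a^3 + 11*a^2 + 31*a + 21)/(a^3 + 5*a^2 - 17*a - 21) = (a + 3)/(a - 3)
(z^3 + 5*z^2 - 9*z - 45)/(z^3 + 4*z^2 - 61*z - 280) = (z^2 - 9)/(z^2 - z - 56)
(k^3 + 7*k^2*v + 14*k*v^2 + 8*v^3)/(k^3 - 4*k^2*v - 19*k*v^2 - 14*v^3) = (-k - 4*v)/(-k + 7*v)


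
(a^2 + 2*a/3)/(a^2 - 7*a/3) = (3*a + 2)/(3*a - 7)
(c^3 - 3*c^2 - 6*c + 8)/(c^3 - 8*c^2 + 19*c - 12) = (c + 2)/(c - 3)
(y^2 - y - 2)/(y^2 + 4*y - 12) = (y + 1)/(y + 6)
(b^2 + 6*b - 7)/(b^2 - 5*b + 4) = (b + 7)/(b - 4)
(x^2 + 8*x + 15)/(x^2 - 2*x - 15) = (x + 5)/(x - 5)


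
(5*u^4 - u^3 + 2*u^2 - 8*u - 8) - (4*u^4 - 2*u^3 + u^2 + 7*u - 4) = u^4 + u^3 + u^2 - 15*u - 4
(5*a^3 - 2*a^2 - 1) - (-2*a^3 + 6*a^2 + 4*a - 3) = 7*a^3 - 8*a^2 - 4*a + 2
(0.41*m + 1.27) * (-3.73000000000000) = -1.5293*m - 4.7371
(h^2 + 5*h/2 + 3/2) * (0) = 0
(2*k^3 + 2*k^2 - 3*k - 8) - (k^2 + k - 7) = 2*k^3 + k^2 - 4*k - 1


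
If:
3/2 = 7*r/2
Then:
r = 3/7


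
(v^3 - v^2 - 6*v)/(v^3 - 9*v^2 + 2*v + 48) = v/(v - 8)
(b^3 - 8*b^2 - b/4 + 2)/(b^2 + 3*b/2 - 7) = (4*b^3 - 32*b^2 - b + 8)/(2*(2*b^2 + 3*b - 14))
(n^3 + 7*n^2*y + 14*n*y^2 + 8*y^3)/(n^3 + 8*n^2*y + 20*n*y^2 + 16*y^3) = (n + y)/(n + 2*y)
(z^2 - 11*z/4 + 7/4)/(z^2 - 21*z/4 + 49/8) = 2*(z - 1)/(2*z - 7)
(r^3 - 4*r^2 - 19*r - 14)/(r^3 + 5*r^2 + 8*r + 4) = (r - 7)/(r + 2)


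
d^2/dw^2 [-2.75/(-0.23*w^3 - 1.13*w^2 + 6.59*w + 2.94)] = (-(3.795*w + 6.215)*(0.23*w^3 + 1.13*w^2 - 6.59*w - 2.94) + 2.75*(0.69*w^2 + 2.26*w - 6.59)*(1.38*w^2 + 4.52*w - 13.18))/(0.23*w^3 + 1.13*w^2 - 6.59*w - 2.94)^3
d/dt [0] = 0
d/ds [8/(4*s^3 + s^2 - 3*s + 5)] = 8*(-12*s^2 - 2*s + 3)/(4*s^3 + s^2 - 3*s + 5)^2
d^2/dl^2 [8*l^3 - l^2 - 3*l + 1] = 48*l - 2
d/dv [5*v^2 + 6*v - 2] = 10*v + 6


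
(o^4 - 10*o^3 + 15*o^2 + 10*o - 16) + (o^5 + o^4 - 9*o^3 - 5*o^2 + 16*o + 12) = o^5 + 2*o^4 - 19*o^3 + 10*o^2 + 26*o - 4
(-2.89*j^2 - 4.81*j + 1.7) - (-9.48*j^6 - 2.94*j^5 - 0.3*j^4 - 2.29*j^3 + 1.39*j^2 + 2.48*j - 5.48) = 9.48*j^6 + 2.94*j^5 + 0.3*j^4 + 2.29*j^3 - 4.28*j^2 - 7.29*j + 7.18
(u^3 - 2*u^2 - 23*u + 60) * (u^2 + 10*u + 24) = u^5 + 8*u^4 - 19*u^3 - 218*u^2 + 48*u + 1440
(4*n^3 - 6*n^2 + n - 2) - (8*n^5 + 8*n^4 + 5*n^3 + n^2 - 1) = -8*n^5 - 8*n^4 - n^3 - 7*n^2 + n - 1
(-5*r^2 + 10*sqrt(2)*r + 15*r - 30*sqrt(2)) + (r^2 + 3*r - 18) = -4*r^2 + 10*sqrt(2)*r + 18*r - 30*sqrt(2) - 18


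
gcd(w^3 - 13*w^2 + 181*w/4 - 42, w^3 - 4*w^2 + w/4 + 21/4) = w^2 - 5*w + 21/4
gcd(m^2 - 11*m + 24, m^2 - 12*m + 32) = m - 8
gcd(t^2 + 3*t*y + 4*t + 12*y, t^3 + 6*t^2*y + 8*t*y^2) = 1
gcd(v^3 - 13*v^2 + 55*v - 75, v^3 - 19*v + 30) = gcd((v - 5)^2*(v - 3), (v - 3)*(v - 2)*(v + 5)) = v - 3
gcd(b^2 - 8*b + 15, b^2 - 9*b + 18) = b - 3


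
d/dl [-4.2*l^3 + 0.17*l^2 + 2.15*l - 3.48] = -12.6*l^2 + 0.34*l + 2.15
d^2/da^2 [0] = 0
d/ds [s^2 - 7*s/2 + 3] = 2*s - 7/2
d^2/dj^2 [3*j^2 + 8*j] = 6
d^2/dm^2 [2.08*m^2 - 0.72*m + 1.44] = 4.16000000000000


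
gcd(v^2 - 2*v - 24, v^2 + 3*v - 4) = v + 4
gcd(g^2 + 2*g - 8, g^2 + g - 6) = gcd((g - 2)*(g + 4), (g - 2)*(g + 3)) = g - 2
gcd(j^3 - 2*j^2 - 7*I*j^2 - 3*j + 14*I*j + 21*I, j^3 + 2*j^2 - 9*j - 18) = j - 3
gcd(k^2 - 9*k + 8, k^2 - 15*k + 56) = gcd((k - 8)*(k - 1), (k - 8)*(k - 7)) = k - 8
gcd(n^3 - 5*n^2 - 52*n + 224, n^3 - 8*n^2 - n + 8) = n - 8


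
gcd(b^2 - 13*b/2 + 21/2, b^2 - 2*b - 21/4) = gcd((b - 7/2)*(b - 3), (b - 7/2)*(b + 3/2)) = b - 7/2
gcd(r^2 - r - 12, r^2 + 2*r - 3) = r + 3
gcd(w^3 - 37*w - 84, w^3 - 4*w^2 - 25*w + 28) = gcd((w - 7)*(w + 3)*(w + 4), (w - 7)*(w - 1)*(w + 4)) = w^2 - 3*w - 28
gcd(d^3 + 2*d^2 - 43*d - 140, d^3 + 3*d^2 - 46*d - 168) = d^2 - 3*d - 28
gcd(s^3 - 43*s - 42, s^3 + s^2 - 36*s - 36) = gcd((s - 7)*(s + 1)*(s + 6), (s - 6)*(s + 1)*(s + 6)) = s^2 + 7*s + 6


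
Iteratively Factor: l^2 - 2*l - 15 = (l + 3)*(l - 5)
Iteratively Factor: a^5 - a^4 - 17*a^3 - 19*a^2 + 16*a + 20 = (a - 5)*(a^4 + 4*a^3 + 3*a^2 - 4*a - 4) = (a - 5)*(a + 2)*(a^3 + 2*a^2 - a - 2) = (a - 5)*(a - 1)*(a + 2)*(a^2 + 3*a + 2) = (a - 5)*(a - 1)*(a + 2)^2*(a + 1)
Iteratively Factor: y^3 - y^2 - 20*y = (y - 5)*(y^2 + 4*y) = y*(y - 5)*(y + 4)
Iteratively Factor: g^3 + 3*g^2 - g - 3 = (g - 1)*(g^2 + 4*g + 3) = (g - 1)*(g + 3)*(g + 1)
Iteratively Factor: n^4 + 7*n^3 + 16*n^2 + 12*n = (n + 3)*(n^3 + 4*n^2 + 4*n) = (n + 2)*(n + 3)*(n^2 + 2*n) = (n + 2)^2*(n + 3)*(n)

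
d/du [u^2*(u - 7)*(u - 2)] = u*(4*u^2 - 27*u + 28)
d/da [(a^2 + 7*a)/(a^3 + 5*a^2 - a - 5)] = (-a*(a + 7)*(3*a^2 + 10*a - 1) + (2*a + 7)*(a^3 + 5*a^2 - a - 5))/(a^3 + 5*a^2 - a - 5)^2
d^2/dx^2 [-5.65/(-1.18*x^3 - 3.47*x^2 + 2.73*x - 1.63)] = (-(40.002*x + 39.211)*(1.18*x^3 + 3.47*x^2 - 2.73*x + 1.63) + 5.65*(3.54*x^2 + 6.94*x - 2.73)*(7.08*x^2 + 13.88*x - 5.46))/(1.18*x^3 + 3.47*x^2 - 2.73*x + 1.63)^3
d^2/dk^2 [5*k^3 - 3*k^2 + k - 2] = 30*k - 6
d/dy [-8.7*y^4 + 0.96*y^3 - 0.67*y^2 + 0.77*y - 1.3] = -34.8*y^3 + 2.88*y^2 - 1.34*y + 0.77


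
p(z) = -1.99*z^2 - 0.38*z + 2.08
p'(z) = -3.98*z - 0.38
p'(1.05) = -4.56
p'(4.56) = -18.53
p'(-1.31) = 4.83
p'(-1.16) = 4.24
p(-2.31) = -7.66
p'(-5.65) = 22.11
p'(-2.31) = 8.81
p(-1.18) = -0.24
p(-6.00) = -67.28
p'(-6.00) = 23.50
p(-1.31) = -0.84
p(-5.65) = -59.30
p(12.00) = -289.04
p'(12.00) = -48.14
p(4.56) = -41.03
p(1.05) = -0.51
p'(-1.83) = 6.90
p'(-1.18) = 4.32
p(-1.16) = -0.16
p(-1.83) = -3.89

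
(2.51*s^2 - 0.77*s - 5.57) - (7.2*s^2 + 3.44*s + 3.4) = -4.69*s^2 - 4.21*s - 8.97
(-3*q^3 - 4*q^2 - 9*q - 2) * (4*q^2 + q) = -12*q^5 - 19*q^4 - 40*q^3 - 17*q^2 - 2*q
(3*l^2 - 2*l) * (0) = 0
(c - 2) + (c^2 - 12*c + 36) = c^2 - 11*c + 34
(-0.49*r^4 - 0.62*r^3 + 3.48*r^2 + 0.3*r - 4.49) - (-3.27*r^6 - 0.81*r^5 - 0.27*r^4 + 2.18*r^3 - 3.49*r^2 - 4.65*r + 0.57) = 3.27*r^6 + 0.81*r^5 - 0.22*r^4 - 2.8*r^3 + 6.97*r^2 + 4.95*r - 5.06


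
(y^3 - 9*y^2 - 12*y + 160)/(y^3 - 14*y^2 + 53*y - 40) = (y + 4)/(y - 1)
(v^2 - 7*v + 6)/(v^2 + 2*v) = (v^2 - 7*v + 6)/(v*(v + 2))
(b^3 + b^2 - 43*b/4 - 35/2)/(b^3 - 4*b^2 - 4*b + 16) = (b^2 - b - 35/4)/(b^2 - 6*b + 8)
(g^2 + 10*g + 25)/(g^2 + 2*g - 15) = (g + 5)/(g - 3)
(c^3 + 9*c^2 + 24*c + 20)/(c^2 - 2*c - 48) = (c^3 + 9*c^2 + 24*c + 20)/(c^2 - 2*c - 48)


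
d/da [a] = 1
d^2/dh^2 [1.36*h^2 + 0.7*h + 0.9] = 2.72000000000000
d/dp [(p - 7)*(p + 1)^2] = (p + 1)*(3*p - 13)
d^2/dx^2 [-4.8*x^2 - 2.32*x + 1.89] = -9.60000000000000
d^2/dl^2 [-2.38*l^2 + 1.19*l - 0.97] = -4.76000000000000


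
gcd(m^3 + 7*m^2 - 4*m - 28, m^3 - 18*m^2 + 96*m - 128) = m - 2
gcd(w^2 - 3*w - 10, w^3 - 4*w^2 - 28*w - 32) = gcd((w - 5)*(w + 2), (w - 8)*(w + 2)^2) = w + 2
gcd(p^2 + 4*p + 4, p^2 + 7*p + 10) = p + 2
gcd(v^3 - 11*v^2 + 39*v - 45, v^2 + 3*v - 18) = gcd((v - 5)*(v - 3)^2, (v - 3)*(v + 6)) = v - 3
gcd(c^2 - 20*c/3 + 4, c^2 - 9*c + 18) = c - 6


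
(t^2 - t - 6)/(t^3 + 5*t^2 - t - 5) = (t^2 - t - 6)/(t^3 + 5*t^2 - t - 5)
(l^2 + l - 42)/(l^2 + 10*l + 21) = (l - 6)/(l + 3)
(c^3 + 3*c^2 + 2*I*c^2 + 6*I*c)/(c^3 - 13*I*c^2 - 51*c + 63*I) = c*(c^2 + c*(3 + 2*I) + 6*I)/(c^3 - 13*I*c^2 - 51*c + 63*I)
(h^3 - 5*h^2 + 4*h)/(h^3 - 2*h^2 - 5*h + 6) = h*(h - 4)/(h^2 - h - 6)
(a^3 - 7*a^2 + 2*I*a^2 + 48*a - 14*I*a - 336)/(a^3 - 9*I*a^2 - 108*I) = (a^2 + a*(-7 + 8*I) - 56*I)/(a^2 - 3*I*a + 18)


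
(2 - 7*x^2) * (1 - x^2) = 7*x^4 - 9*x^2 + 2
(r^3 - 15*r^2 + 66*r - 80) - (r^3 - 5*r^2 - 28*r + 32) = -10*r^2 + 94*r - 112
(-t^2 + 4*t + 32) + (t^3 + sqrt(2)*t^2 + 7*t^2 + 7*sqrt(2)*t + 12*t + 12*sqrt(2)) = t^3 + sqrt(2)*t^2 + 6*t^2 + 7*sqrt(2)*t + 16*t + 12*sqrt(2) + 32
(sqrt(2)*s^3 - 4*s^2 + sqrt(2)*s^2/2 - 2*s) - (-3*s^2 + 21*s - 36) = sqrt(2)*s^3 - s^2 + sqrt(2)*s^2/2 - 23*s + 36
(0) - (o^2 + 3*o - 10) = -o^2 - 3*o + 10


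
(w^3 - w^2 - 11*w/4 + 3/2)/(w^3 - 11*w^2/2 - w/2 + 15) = (w - 1/2)/(w - 5)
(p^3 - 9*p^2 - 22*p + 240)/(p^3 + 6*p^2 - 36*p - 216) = (p^2 - 3*p - 40)/(p^2 + 12*p + 36)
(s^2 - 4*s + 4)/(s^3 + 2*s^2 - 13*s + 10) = (s - 2)/(s^2 + 4*s - 5)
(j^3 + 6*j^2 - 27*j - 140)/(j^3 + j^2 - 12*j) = (j^2 + 2*j - 35)/(j*(j - 3))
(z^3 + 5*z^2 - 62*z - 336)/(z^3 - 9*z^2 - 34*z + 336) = (z + 7)/(z - 7)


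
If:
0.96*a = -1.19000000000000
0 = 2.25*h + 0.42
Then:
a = -1.24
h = -0.19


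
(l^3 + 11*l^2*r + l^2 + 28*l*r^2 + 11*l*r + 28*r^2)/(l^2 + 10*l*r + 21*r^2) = (l^2 + 4*l*r + l + 4*r)/(l + 3*r)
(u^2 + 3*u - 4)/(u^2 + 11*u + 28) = (u - 1)/(u + 7)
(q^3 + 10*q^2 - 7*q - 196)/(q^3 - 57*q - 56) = (q^2 + 3*q - 28)/(q^2 - 7*q - 8)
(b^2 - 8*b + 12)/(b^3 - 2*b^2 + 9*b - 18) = (b - 6)/(b^2 + 9)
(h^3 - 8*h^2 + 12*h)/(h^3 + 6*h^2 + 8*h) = (h^2 - 8*h + 12)/(h^2 + 6*h + 8)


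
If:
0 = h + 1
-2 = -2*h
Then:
No Solution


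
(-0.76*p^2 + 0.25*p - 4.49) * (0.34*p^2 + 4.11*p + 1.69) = -0.2584*p^4 - 3.0386*p^3 - 1.7835*p^2 - 18.0314*p - 7.5881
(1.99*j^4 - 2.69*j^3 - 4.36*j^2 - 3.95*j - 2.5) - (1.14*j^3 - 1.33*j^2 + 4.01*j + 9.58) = 1.99*j^4 - 3.83*j^3 - 3.03*j^2 - 7.96*j - 12.08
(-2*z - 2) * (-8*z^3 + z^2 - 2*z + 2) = 16*z^4 + 14*z^3 + 2*z^2 - 4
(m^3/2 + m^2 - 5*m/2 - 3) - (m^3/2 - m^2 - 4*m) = 2*m^2 + 3*m/2 - 3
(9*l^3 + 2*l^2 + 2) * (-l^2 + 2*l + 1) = -9*l^5 + 16*l^4 + 13*l^3 + 4*l + 2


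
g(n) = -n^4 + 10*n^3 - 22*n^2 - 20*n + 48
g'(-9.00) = 5722.00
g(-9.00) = -15405.00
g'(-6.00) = 2188.00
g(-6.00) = -4080.00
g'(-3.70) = 756.11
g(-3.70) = -873.13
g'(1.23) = -36.18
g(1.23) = 6.44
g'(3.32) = 18.21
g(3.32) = -16.44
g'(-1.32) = 99.55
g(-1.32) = 10.03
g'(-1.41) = 112.90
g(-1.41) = 0.48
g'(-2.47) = 331.98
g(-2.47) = -224.73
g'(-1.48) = 123.80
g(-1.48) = -7.80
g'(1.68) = -28.21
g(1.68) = -8.24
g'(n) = -4*n^3 + 30*n^2 - 44*n - 20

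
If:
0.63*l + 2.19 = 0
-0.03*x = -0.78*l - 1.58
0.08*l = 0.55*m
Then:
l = -3.48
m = -0.51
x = -37.71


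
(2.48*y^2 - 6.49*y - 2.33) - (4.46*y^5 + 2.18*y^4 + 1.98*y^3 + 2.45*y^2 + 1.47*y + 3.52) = -4.46*y^5 - 2.18*y^4 - 1.98*y^3 + 0.0299999999999998*y^2 - 7.96*y - 5.85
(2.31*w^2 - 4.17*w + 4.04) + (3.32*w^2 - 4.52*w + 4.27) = 5.63*w^2 - 8.69*w + 8.31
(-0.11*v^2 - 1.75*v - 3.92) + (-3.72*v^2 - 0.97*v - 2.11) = -3.83*v^2 - 2.72*v - 6.03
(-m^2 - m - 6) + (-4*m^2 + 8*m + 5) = -5*m^2 + 7*m - 1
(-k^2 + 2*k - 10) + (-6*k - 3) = -k^2 - 4*k - 13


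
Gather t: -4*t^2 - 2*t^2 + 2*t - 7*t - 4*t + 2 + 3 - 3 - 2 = -6*t^2 - 9*t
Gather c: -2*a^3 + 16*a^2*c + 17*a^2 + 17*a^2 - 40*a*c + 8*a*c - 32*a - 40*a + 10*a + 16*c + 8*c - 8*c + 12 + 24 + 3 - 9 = -2*a^3 + 34*a^2 - 62*a + c*(16*a^2 - 32*a + 16) + 30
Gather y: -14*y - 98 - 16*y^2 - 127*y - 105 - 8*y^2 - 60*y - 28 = -24*y^2 - 201*y - 231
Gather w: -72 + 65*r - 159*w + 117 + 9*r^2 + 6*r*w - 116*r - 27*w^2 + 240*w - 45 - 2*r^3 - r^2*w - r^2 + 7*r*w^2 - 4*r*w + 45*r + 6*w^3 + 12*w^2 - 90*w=-2*r^3 + 8*r^2 - 6*r + 6*w^3 + w^2*(7*r - 15) + w*(-r^2 + 2*r - 9)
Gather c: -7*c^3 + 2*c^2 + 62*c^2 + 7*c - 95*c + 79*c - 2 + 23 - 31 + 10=-7*c^3 + 64*c^2 - 9*c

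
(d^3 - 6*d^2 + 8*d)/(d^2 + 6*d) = (d^2 - 6*d + 8)/(d + 6)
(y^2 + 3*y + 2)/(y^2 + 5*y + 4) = (y + 2)/(y + 4)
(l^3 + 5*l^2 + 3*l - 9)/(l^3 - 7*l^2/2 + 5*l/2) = 2*(l^2 + 6*l + 9)/(l*(2*l - 5))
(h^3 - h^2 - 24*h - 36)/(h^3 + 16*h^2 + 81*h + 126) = (h^2 - 4*h - 12)/(h^2 + 13*h + 42)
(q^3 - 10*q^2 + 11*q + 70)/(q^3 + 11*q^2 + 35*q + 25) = (q^3 - 10*q^2 + 11*q + 70)/(q^3 + 11*q^2 + 35*q + 25)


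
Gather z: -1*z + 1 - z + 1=2 - 2*z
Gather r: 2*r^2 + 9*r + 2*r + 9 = 2*r^2 + 11*r + 9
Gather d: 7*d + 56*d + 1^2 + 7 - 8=63*d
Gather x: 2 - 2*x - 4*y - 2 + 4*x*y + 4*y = x*(4*y - 2)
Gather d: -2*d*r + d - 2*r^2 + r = d*(1 - 2*r) - 2*r^2 + r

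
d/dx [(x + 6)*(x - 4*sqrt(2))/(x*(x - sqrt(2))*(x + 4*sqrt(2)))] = (-x^4 - 12*x^3 + 8*sqrt(2)*x^3 + 16*x^2 + 54*sqrt(2)*x^2 + 288*x - 192*sqrt(2))/(x^2*(x^4 + 6*sqrt(2)*x^3 + 2*x^2 - 48*sqrt(2)*x + 64))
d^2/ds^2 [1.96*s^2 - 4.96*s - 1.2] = 3.92000000000000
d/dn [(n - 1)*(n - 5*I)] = 2*n - 1 - 5*I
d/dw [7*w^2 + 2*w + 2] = 14*w + 2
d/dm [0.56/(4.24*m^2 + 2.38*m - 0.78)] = (-4.7488*m - 1.3328)/(4.24*m^2 + 2.38*m - 0.78)^2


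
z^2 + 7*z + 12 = (z + 3)*(z + 4)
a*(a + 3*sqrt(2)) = a^2 + 3*sqrt(2)*a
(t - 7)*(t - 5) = t^2 - 12*t + 35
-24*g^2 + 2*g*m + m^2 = (-4*g + m)*(6*g + m)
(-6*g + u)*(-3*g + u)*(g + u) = 18*g^3 + 9*g^2*u - 8*g*u^2 + u^3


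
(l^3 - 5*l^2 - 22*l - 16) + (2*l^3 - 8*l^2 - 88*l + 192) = 3*l^3 - 13*l^2 - 110*l + 176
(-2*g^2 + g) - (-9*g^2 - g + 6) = 7*g^2 + 2*g - 6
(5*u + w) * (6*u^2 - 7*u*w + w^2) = 30*u^3 - 29*u^2*w - 2*u*w^2 + w^3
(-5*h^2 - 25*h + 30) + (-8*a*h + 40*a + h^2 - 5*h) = -8*a*h + 40*a - 4*h^2 - 30*h + 30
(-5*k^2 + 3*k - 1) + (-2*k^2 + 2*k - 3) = -7*k^2 + 5*k - 4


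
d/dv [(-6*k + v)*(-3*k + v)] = -9*k + 2*v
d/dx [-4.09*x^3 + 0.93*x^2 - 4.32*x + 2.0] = -12.27*x^2 + 1.86*x - 4.32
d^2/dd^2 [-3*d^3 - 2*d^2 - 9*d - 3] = -18*d - 4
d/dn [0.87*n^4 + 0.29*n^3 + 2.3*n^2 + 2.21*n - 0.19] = 3.48*n^3 + 0.87*n^2 + 4.6*n + 2.21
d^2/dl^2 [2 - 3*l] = 0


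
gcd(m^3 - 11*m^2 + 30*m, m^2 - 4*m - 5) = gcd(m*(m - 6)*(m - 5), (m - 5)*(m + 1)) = m - 5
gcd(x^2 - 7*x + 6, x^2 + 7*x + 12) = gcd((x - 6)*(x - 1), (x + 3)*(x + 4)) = 1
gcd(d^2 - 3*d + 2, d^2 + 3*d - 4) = d - 1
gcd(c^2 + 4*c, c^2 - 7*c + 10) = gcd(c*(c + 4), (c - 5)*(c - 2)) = 1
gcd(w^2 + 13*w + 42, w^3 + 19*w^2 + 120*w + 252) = w^2 + 13*w + 42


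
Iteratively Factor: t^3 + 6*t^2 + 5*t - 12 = (t - 1)*(t^2 + 7*t + 12) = (t - 1)*(t + 4)*(t + 3)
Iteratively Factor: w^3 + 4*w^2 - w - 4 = (w + 4)*(w^2 - 1) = (w - 1)*(w + 4)*(w + 1)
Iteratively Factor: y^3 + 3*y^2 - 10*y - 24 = (y - 3)*(y^2 + 6*y + 8) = (y - 3)*(y + 2)*(y + 4)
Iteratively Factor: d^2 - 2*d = (d - 2)*(d)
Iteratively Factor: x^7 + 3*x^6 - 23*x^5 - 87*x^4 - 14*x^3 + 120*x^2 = (x)*(x^6 + 3*x^5 - 23*x^4 - 87*x^3 - 14*x^2 + 120*x) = x*(x + 2)*(x^5 + x^4 - 25*x^3 - 37*x^2 + 60*x) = x*(x + 2)*(x + 3)*(x^4 - 2*x^3 - 19*x^2 + 20*x) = x*(x - 5)*(x + 2)*(x + 3)*(x^3 + 3*x^2 - 4*x) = x*(x - 5)*(x - 1)*(x + 2)*(x + 3)*(x^2 + 4*x) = x*(x - 5)*(x - 1)*(x + 2)*(x + 3)*(x + 4)*(x)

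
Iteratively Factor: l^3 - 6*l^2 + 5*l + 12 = (l - 3)*(l^2 - 3*l - 4) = (l - 4)*(l - 3)*(l + 1)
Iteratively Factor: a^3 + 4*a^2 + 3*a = (a)*(a^2 + 4*a + 3) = a*(a + 3)*(a + 1)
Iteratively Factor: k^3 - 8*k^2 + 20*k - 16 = (k - 2)*(k^2 - 6*k + 8) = (k - 4)*(k - 2)*(k - 2)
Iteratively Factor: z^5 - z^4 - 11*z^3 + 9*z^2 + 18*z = (z)*(z^4 - z^3 - 11*z^2 + 9*z + 18) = z*(z - 3)*(z^3 + 2*z^2 - 5*z - 6) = z*(z - 3)*(z + 1)*(z^2 + z - 6) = z*(z - 3)*(z + 1)*(z + 3)*(z - 2)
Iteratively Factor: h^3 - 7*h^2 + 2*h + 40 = (h - 5)*(h^2 - 2*h - 8) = (h - 5)*(h - 4)*(h + 2)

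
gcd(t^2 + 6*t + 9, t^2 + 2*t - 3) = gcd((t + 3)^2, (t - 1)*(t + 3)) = t + 3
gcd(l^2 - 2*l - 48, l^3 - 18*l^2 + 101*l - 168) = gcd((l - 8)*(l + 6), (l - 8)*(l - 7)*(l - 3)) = l - 8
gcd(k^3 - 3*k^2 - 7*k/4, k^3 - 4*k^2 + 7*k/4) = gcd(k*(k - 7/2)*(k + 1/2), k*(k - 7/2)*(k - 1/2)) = k^2 - 7*k/2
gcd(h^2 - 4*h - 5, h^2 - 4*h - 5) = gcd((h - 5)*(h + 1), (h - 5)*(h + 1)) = h^2 - 4*h - 5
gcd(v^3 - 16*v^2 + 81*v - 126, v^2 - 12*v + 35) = v - 7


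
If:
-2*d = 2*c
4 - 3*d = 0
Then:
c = -4/3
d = 4/3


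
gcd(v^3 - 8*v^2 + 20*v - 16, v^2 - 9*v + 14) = v - 2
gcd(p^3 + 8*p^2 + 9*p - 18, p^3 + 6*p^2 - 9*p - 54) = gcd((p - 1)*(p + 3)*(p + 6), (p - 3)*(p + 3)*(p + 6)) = p^2 + 9*p + 18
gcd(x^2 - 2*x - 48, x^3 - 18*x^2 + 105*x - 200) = x - 8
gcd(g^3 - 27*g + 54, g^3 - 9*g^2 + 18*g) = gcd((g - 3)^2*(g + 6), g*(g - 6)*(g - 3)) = g - 3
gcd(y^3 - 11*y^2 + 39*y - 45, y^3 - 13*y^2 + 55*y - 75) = y^2 - 8*y + 15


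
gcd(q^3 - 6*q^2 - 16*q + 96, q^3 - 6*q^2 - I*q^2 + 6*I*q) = q - 6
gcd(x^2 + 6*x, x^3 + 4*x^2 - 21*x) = x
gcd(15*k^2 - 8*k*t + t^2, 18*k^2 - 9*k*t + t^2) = -3*k + t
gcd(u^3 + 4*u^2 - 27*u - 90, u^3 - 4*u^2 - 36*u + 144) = u + 6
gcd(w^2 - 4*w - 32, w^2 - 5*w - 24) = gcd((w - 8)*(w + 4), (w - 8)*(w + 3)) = w - 8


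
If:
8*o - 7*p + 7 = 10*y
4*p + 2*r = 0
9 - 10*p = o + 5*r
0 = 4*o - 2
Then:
No Solution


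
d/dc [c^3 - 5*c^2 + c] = 3*c^2 - 10*c + 1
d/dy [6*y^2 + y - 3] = 12*y + 1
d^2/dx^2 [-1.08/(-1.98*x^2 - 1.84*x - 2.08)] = (-8.468064*x^2 - 7.869312*x + 1.08*(3.96*x + 1.84)*(7.92*x + 3.68) - 8.895744)/(1.98*x^2 + 1.84*x + 2.08)^3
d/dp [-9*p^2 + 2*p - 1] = 2 - 18*p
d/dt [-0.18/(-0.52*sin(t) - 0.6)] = -0.0936*cos(t)/(0.52*sin(t) + 0.6)^2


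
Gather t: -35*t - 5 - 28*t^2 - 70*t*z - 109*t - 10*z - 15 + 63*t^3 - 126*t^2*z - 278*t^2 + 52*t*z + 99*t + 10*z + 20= 63*t^3 + t^2*(-126*z - 306) + t*(-18*z - 45)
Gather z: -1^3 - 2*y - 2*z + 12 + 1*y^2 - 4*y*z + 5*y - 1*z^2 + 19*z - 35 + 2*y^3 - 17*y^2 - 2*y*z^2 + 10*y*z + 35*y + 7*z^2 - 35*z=2*y^3 - 16*y^2 + 38*y + z^2*(6 - 2*y) + z*(6*y - 18) - 24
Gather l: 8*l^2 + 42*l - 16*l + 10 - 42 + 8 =8*l^2 + 26*l - 24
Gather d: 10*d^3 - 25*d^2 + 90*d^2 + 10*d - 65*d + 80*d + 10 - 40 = 10*d^3 + 65*d^2 + 25*d - 30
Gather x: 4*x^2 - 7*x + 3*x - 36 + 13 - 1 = 4*x^2 - 4*x - 24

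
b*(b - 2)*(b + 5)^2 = b^4 + 8*b^3 + 5*b^2 - 50*b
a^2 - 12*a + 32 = (a - 8)*(a - 4)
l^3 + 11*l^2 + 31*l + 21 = (l + 1)*(l + 3)*(l + 7)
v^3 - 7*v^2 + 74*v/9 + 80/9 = (v - 5)*(v - 8/3)*(v + 2/3)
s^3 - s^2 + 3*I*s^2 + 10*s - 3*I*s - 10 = (s - 1)*(s - 2*I)*(s + 5*I)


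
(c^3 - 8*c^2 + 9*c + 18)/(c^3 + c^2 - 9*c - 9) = (c - 6)/(c + 3)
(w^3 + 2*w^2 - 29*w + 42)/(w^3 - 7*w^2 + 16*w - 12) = (w + 7)/(w - 2)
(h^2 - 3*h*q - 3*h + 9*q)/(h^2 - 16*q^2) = (h^2 - 3*h*q - 3*h + 9*q)/(h^2 - 16*q^2)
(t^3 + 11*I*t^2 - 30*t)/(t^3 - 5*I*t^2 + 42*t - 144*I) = t*(t + 5*I)/(t^2 - 11*I*t - 24)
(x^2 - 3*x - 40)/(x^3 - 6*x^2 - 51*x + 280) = (x + 5)/(x^2 + 2*x - 35)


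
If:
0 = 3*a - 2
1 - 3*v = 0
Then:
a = 2/3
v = 1/3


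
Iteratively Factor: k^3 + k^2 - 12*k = (k)*(k^2 + k - 12) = k*(k - 3)*(k + 4)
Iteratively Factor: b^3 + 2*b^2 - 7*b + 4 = (b - 1)*(b^2 + 3*b - 4) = (b - 1)^2*(b + 4)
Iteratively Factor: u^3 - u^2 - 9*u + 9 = (u - 3)*(u^2 + 2*u - 3) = (u - 3)*(u - 1)*(u + 3)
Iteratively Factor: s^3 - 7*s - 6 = (s + 2)*(s^2 - 2*s - 3) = (s - 3)*(s + 2)*(s + 1)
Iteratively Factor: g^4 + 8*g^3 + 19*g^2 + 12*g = (g + 1)*(g^3 + 7*g^2 + 12*g) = (g + 1)*(g + 4)*(g^2 + 3*g) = (g + 1)*(g + 3)*(g + 4)*(g)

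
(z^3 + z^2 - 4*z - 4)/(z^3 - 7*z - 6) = (z - 2)/(z - 3)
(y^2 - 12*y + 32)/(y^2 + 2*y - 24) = (y - 8)/(y + 6)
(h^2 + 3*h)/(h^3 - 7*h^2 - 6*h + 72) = h/(h^2 - 10*h + 24)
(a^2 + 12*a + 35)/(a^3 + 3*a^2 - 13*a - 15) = (a + 7)/(a^2 - 2*a - 3)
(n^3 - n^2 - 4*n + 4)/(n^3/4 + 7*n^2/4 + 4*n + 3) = 4*(n^2 - 3*n + 2)/(n^2 + 5*n + 6)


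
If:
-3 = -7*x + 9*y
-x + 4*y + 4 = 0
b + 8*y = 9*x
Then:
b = -16/19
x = -24/19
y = -25/19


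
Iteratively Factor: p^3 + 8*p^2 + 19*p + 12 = (p + 1)*(p^2 + 7*p + 12) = (p + 1)*(p + 3)*(p + 4)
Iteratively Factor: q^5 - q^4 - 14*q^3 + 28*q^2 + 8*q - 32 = (q - 2)*(q^4 + q^3 - 12*q^2 + 4*q + 16) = (q - 2)*(q + 4)*(q^3 - 3*q^2 + 4) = (q - 2)^2*(q + 4)*(q^2 - q - 2) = (q - 2)^3*(q + 4)*(q + 1)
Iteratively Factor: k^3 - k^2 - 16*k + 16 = (k - 1)*(k^2 - 16) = (k - 1)*(k + 4)*(k - 4)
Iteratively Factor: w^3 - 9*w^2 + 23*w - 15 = (w - 1)*(w^2 - 8*w + 15) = (w - 3)*(w - 1)*(w - 5)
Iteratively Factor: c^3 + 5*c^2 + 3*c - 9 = (c + 3)*(c^2 + 2*c - 3) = (c + 3)^2*(c - 1)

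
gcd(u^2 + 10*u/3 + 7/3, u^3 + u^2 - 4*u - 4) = u + 1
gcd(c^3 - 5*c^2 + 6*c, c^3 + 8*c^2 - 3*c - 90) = c - 3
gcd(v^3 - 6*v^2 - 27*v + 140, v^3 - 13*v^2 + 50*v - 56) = v^2 - 11*v + 28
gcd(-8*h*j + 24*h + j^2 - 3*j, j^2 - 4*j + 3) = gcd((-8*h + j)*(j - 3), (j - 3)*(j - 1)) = j - 3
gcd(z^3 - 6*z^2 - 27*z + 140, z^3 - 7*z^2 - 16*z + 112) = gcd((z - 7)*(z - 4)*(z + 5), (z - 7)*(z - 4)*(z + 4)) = z^2 - 11*z + 28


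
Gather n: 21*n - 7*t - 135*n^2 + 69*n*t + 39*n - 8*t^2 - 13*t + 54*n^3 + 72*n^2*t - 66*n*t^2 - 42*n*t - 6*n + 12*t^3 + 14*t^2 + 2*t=54*n^3 + n^2*(72*t - 135) + n*(-66*t^2 + 27*t + 54) + 12*t^3 + 6*t^2 - 18*t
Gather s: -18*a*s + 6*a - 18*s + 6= 6*a + s*(-18*a - 18) + 6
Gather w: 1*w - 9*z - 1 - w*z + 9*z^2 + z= w*(1 - z) + 9*z^2 - 8*z - 1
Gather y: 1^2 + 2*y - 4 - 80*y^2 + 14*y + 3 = -80*y^2 + 16*y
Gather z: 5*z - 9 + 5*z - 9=10*z - 18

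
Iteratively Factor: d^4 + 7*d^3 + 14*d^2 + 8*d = (d)*(d^3 + 7*d^2 + 14*d + 8) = d*(d + 1)*(d^2 + 6*d + 8) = d*(d + 1)*(d + 2)*(d + 4)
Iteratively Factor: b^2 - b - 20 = (b + 4)*(b - 5)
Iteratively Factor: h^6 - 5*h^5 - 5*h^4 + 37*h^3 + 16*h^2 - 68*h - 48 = (h + 1)*(h^5 - 6*h^4 + h^3 + 36*h^2 - 20*h - 48) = (h - 2)*(h + 1)*(h^4 - 4*h^3 - 7*h^2 + 22*h + 24) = (h - 3)*(h - 2)*(h + 1)*(h^3 - h^2 - 10*h - 8) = (h - 3)*(h - 2)*(h + 1)^2*(h^2 - 2*h - 8) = (h - 3)*(h - 2)*(h + 1)^2*(h + 2)*(h - 4)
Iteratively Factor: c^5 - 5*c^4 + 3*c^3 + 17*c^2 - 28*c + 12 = (c - 2)*(c^4 - 3*c^3 - 3*c^2 + 11*c - 6) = (c - 2)*(c + 2)*(c^3 - 5*c^2 + 7*c - 3) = (c - 2)*(c - 1)*(c + 2)*(c^2 - 4*c + 3) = (c - 3)*(c - 2)*(c - 1)*(c + 2)*(c - 1)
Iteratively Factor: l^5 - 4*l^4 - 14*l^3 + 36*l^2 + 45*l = (l + 1)*(l^4 - 5*l^3 - 9*l^2 + 45*l) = l*(l + 1)*(l^3 - 5*l^2 - 9*l + 45) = l*(l + 1)*(l + 3)*(l^2 - 8*l + 15) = l*(l - 5)*(l + 1)*(l + 3)*(l - 3)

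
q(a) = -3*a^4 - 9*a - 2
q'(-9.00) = 8739.00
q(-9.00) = -19604.00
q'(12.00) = -20745.00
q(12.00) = -62318.00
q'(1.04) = -22.50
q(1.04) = -14.87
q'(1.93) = -95.27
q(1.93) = -60.99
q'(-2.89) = 280.65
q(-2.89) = -185.26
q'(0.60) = -11.59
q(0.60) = -7.79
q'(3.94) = -742.96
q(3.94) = -760.41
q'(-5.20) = 1678.30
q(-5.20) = -2148.68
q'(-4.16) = 854.90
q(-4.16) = -863.01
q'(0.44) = -10.02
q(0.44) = -6.07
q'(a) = -12*a^3 - 9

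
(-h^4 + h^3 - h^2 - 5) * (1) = -h^4 + h^3 - h^2 - 5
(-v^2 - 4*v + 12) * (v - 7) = -v^3 + 3*v^2 + 40*v - 84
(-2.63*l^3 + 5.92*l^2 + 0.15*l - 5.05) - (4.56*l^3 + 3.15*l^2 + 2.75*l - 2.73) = -7.19*l^3 + 2.77*l^2 - 2.6*l - 2.32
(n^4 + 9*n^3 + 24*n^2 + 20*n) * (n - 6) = n^5 + 3*n^4 - 30*n^3 - 124*n^2 - 120*n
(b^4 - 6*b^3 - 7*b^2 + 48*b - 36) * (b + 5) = b^5 - b^4 - 37*b^3 + 13*b^2 + 204*b - 180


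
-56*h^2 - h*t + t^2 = (-8*h + t)*(7*h + t)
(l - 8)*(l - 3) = l^2 - 11*l + 24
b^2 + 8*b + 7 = (b + 1)*(b + 7)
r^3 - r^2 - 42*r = r*(r - 7)*(r + 6)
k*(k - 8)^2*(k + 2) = k^4 - 14*k^3 + 32*k^2 + 128*k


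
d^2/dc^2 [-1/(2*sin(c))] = (sin(c)^2 - 2)/(2*sin(c)^3)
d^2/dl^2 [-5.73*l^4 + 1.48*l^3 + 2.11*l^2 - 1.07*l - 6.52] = -68.76*l^2 + 8.88*l + 4.22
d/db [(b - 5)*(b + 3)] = 2*b - 2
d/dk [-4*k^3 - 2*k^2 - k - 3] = -12*k^2 - 4*k - 1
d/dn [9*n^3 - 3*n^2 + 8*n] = 27*n^2 - 6*n + 8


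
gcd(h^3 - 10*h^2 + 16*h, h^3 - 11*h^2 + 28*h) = h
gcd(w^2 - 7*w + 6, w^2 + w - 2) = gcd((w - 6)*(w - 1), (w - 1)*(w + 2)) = w - 1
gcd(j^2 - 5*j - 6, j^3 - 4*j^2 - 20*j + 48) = j - 6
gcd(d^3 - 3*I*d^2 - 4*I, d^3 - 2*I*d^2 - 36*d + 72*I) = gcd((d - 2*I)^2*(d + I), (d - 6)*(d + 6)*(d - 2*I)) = d - 2*I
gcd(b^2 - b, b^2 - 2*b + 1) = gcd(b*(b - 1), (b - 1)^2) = b - 1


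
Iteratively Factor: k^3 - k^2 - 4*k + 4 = (k + 2)*(k^2 - 3*k + 2) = (k - 1)*(k + 2)*(k - 2)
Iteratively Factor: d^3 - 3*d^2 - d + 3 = (d - 3)*(d^2 - 1) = (d - 3)*(d + 1)*(d - 1)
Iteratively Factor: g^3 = (g)*(g^2) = g^2*(g)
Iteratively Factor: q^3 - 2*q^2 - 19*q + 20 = (q - 5)*(q^2 + 3*q - 4) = (q - 5)*(q + 4)*(q - 1)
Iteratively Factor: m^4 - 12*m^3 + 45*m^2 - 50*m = (m - 5)*(m^3 - 7*m^2 + 10*m) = (m - 5)*(m - 2)*(m^2 - 5*m) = (m - 5)^2*(m - 2)*(m)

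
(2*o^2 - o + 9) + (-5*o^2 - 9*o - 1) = -3*o^2 - 10*o + 8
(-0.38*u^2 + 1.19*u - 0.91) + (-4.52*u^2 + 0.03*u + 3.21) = -4.9*u^2 + 1.22*u + 2.3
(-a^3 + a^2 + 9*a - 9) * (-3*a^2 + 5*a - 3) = 3*a^5 - 8*a^4 - 19*a^3 + 69*a^2 - 72*a + 27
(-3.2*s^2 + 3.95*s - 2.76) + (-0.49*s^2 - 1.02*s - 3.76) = -3.69*s^2 + 2.93*s - 6.52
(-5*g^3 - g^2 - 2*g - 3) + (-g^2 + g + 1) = -5*g^3 - 2*g^2 - g - 2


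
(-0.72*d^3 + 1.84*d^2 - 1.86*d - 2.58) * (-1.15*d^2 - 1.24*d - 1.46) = 0.828*d^5 - 1.2232*d^4 + 0.9086*d^3 + 2.587*d^2 + 5.9148*d + 3.7668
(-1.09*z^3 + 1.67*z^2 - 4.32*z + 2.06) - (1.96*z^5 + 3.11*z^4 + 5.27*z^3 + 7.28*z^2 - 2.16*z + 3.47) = -1.96*z^5 - 3.11*z^4 - 6.36*z^3 - 5.61*z^2 - 2.16*z - 1.41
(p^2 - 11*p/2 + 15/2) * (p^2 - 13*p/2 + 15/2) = p^4 - 12*p^3 + 203*p^2/4 - 90*p + 225/4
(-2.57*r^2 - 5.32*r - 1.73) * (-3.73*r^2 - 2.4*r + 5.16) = 9.5861*r^4 + 26.0116*r^3 + 5.9597*r^2 - 23.2992*r - 8.9268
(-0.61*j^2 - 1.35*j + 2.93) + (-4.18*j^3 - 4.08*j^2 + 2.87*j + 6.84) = -4.18*j^3 - 4.69*j^2 + 1.52*j + 9.77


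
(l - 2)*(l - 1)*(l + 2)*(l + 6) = l^4 + 5*l^3 - 10*l^2 - 20*l + 24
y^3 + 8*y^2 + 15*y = y*(y + 3)*(y + 5)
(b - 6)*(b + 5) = b^2 - b - 30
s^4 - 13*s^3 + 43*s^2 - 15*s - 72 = (s - 8)*(s - 3)^2*(s + 1)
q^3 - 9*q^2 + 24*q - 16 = (q - 4)^2*(q - 1)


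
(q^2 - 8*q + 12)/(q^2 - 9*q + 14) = (q - 6)/(q - 7)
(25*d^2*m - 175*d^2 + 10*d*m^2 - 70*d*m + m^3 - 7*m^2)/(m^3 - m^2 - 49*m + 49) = (25*d^2 + 10*d*m + m^2)/(m^2 + 6*m - 7)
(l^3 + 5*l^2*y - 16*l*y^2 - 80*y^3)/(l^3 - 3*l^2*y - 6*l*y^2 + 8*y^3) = (-l^2 - 9*l*y - 20*y^2)/(-l^2 - l*y + 2*y^2)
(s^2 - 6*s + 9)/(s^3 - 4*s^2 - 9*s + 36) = (s - 3)/(s^2 - s - 12)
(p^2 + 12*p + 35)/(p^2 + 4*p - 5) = (p + 7)/(p - 1)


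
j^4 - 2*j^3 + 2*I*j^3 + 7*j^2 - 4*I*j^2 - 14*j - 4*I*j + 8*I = (j - 2)*(j - I)^2*(j + 4*I)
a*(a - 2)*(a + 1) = a^3 - a^2 - 2*a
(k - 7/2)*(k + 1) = k^2 - 5*k/2 - 7/2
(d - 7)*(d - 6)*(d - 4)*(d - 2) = d^4 - 19*d^3 + 128*d^2 - 356*d + 336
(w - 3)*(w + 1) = w^2 - 2*w - 3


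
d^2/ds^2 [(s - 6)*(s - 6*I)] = 2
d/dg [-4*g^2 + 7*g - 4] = 7 - 8*g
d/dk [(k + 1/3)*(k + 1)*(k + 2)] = 3*k^2 + 20*k/3 + 3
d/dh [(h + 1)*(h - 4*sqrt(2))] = 2*h - 4*sqrt(2) + 1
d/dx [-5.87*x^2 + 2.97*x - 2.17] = 2.97 - 11.74*x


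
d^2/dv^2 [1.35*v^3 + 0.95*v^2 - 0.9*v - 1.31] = 8.1*v + 1.9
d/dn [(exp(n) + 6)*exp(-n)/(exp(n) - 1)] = (-exp(2*n) - 12*exp(n) + 6)*exp(-n)/(exp(2*n) - 2*exp(n) + 1)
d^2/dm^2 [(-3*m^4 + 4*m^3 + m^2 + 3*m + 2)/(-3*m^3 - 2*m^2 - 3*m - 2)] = 2*(27*m^5 + 126*m^4 + 91*m^3 + 42*m^2 - 12*m + 4)/(27*m^9 + 54*m^8 + 117*m^7 + 170*m^6 + 189*m^5 + 186*m^4 + 135*m^3 + 78*m^2 + 36*m + 8)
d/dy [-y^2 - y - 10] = -2*y - 1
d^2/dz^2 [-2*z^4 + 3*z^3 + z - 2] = 6*z*(3 - 4*z)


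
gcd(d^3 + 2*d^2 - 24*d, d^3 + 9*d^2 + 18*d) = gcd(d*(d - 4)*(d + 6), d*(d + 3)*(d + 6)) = d^2 + 6*d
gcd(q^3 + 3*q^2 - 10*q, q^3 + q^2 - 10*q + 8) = q - 2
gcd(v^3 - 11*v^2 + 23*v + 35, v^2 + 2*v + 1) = v + 1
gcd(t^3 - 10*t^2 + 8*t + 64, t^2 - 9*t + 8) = t - 8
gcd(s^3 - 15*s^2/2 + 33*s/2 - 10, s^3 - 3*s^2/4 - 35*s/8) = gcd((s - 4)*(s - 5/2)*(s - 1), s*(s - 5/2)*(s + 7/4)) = s - 5/2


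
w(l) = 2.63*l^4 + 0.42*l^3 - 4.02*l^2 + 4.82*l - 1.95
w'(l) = 10.52*l^3 + 1.26*l^2 - 8.04*l + 4.82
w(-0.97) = -8.46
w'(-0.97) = 4.20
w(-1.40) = -7.63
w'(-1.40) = -10.32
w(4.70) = 1258.86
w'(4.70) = 1087.08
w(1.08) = 2.67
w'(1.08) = 10.86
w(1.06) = 2.46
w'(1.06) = 10.24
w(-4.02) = 573.27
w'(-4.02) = -625.93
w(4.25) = 836.21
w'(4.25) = 800.98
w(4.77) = 1336.69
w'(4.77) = 1136.89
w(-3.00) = 149.10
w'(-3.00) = -243.76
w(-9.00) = 16578.30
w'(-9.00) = -7489.84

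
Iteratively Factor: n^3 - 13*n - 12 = (n + 1)*(n^2 - n - 12) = (n + 1)*(n + 3)*(n - 4)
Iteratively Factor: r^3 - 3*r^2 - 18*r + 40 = (r + 4)*(r^2 - 7*r + 10) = (r - 5)*(r + 4)*(r - 2)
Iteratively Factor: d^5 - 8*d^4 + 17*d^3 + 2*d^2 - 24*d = (d + 1)*(d^4 - 9*d^3 + 26*d^2 - 24*d) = (d - 3)*(d + 1)*(d^3 - 6*d^2 + 8*d) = d*(d - 3)*(d + 1)*(d^2 - 6*d + 8) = d*(d - 4)*(d - 3)*(d + 1)*(d - 2)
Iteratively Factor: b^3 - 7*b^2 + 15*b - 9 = (b - 3)*(b^2 - 4*b + 3) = (b - 3)*(b - 1)*(b - 3)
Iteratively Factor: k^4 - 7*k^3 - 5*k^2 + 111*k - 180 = (k - 3)*(k^3 - 4*k^2 - 17*k + 60) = (k - 3)^2*(k^2 - k - 20) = (k - 3)^2*(k + 4)*(k - 5)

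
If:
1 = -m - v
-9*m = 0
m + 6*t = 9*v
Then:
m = 0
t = -3/2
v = -1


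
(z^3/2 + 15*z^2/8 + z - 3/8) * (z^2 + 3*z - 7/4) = z^5/2 + 27*z^4/8 + 23*z^3/4 - 21*z^2/32 - 23*z/8 + 21/32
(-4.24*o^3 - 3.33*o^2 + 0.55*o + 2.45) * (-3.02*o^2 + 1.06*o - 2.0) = 12.8048*o^5 + 5.5622*o^4 + 3.2892*o^3 - 0.156000000000001*o^2 + 1.497*o - 4.9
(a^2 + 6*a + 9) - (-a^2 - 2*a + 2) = 2*a^2 + 8*a + 7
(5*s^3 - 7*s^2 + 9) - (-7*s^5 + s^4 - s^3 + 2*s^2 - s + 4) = 7*s^5 - s^4 + 6*s^3 - 9*s^2 + s + 5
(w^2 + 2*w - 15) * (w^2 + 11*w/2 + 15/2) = w^4 + 15*w^3/2 + 7*w^2/2 - 135*w/2 - 225/2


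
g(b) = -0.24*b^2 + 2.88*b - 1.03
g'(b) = 2.88 - 0.48*b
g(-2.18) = -8.45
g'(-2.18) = 3.93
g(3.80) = 6.45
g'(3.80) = 1.06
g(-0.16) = -1.50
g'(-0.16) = 2.96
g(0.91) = 1.39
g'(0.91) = 2.44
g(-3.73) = -15.11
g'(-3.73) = 4.67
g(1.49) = 2.73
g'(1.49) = 2.16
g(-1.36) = -5.39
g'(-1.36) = 3.53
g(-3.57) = -14.37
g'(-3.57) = 4.59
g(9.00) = 5.45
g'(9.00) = -1.44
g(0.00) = -1.03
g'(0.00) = 2.88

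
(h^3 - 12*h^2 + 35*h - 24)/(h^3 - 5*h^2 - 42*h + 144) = (h - 1)/(h + 6)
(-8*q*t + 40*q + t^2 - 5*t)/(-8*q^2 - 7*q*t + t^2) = (t - 5)/(q + t)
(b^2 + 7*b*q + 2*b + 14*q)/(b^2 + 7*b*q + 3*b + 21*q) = (b + 2)/(b + 3)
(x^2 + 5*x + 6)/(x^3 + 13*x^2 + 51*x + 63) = (x + 2)/(x^2 + 10*x + 21)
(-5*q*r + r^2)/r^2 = (-5*q + r)/r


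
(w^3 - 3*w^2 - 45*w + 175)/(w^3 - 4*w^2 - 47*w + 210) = (w - 5)/(w - 6)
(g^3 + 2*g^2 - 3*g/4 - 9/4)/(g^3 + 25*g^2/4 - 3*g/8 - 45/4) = 2*(2*g^2 + g - 3)/(4*g^2 + 19*g - 30)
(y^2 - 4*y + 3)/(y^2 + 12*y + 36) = (y^2 - 4*y + 3)/(y^2 + 12*y + 36)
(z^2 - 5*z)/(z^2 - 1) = z*(z - 5)/(z^2 - 1)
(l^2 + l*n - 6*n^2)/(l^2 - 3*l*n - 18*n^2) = (l - 2*n)/(l - 6*n)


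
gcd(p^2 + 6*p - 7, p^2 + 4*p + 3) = 1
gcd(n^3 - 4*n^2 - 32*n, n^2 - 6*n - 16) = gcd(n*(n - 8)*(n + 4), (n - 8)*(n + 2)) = n - 8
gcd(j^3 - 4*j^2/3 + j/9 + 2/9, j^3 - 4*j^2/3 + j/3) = j - 1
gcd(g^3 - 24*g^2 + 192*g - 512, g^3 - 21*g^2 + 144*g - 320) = g^2 - 16*g + 64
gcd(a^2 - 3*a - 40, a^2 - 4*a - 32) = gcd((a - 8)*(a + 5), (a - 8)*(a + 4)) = a - 8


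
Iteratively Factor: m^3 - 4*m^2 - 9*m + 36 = (m - 4)*(m^2 - 9) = (m - 4)*(m + 3)*(m - 3)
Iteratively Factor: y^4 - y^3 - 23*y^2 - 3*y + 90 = (y - 5)*(y^3 + 4*y^2 - 3*y - 18) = (y - 5)*(y + 3)*(y^2 + y - 6) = (y - 5)*(y + 3)^2*(y - 2)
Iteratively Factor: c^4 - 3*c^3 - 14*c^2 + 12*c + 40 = (c + 2)*(c^3 - 5*c^2 - 4*c + 20) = (c - 2)*(c + 2)*(c^2 - 3*c - 10) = (c - 5)*(c - 2)*(c + 2)*(c + 2)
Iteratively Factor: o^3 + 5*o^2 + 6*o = (o)*(o^2 + 5*o + 6) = o*(o + 3)*(o + 2)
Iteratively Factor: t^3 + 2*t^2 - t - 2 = (t + 2)*(t^2 - 1) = (t + 1)*(t + 2)*(t - 1)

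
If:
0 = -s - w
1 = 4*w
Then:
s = -1/4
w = 1/4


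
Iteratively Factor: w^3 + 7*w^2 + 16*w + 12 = (w + 3)*(w^2 + 4*w + 4) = (w + 2)*(w + 3)*(w + 2)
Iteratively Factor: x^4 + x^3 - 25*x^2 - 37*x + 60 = (x + 3)*(x^3 - 2*x^2 - 19*x + 20) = (x + 3)*(x + 4)*(x^2 - 6*x + 5) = (x - 5)*(x + 3)*(x + 4)*(x - 1)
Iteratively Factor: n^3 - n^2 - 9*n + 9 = (n + 3)*(n^2 - 4*n + 3) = (n - 1)*(n + 3)*(n - 3)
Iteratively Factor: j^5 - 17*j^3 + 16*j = (j)*(j^4 - 17*j^2 + 16) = j*(j - 1)*(j^3 + j^2 - 16*j - 16) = j*(j - 4)*(j - 1)*(j^2 + 5*j + 4) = j*(j - 4)*(j - 1)*(j + 1)*(j + 4)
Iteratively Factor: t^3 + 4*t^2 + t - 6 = (t - 1)*(t^2 + 5*t + 6) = (t - 1)*(t + 3)*(t + 2)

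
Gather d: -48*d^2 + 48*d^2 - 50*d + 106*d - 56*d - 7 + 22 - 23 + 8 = 0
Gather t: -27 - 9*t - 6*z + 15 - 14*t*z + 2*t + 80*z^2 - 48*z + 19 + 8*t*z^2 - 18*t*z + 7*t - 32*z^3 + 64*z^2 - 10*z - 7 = t*(8*z^2 - 32*z) - 32*z^3 + 144*z^2 - 64*z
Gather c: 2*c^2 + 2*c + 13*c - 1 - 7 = 2*c^2 + 15*c - 8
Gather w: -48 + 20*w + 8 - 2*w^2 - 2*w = -2*w^2 + 18*w - 40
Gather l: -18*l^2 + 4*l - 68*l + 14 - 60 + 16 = -18*l^2 - 64*l - 30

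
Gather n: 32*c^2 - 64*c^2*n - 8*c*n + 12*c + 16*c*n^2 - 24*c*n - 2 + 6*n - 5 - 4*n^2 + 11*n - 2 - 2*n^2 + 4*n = 32*c^2 + 12*c + n^2*(16*c - 6) + n*(-64*c^2 - 32*c + 21) - 9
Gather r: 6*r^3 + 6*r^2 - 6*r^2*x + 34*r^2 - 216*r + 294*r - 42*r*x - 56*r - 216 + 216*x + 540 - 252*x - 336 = 6*r^3 + r^2*(40 - 6*x) + r*(22 - 42*x) - 36*x - 12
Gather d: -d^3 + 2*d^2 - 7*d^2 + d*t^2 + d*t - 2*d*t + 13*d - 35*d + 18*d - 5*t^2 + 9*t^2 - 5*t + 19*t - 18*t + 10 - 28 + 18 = -d^3 - 5*d^2 + d*(t^2 - t - 4) + 4*t^2 - 4*t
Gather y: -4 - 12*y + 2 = -12*y - 2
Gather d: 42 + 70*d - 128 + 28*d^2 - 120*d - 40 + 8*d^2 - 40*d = 36*d^2 - 90*d - 126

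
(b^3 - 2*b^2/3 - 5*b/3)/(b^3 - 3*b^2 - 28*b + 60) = b*(3*b^2 - 2*b - 5)/(3*(b^3 - 3*b^2 - 28*b + 60))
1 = 1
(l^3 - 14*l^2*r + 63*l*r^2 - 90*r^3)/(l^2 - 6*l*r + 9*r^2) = (-l^2 + 11*l*r - 30*r^2)/(-l + 3*r)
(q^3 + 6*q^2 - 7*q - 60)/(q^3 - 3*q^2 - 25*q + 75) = (q + 4)/(q - 5)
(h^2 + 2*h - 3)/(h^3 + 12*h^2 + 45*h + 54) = (h - 1)/(h^2 + 9*h + 18)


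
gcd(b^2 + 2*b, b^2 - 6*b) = b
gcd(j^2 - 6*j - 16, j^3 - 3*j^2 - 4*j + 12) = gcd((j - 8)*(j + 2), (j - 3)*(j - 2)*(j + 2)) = j + 2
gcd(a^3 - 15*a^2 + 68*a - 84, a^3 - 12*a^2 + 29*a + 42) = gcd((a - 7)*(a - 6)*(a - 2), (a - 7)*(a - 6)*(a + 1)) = a^2 - 13*a + 42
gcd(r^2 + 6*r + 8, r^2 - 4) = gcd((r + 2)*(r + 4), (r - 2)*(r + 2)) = r + 2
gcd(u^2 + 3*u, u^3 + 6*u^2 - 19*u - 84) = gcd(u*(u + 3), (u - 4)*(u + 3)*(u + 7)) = u + 3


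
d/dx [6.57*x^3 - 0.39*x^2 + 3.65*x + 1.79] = 19.71*x^2 - 0.78*x + 3.65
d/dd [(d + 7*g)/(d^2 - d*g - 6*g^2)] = (d^2 - d*g - 6*g^2 - (d + 7*g)*(2*d - g))/(-d^2 + d*g + 6*g^2)^2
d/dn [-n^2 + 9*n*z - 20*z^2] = -2*n + 9*z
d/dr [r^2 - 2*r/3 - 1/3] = 2*r - 2/3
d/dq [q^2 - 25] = 2*q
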